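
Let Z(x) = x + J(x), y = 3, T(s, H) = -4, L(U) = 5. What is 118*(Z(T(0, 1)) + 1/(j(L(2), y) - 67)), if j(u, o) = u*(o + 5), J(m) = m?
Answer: -25606/27 ≈ -948.37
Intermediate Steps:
Z(x) = 2*x (Z(x) = x + x = 2*x)
j(u, o) = u*(5 + o)
118*(Z(T(0, 1)) + 1/(j(L(2), y) - 67)) = 118*(2*(-4) + 1/(5*(5 + 3) - 67)) = 118*(-8 + 1/(5*8 - 67)) = 118*(-8 + 1/(40 - 67)) = 118*(-8 + 1/(-27)) = 118*(-8 - 1/27) = 118*(-217/27) = -25606/27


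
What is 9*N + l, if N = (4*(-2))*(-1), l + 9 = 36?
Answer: 99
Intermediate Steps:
l = 27 (l = -9 + 36 = 27)
N = 8 (N = -8*(-1) = 8)
9*N + l = 9*8 + 27 = 72 + 27 = 99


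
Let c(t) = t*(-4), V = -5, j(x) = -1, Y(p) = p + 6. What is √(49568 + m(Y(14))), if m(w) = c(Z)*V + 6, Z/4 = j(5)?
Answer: √49494 ≈ 222.47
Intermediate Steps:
Y(p) = 6 + p
Z = -4 (Z = 4*(-1) = -4)
c(t) = -4*t
m(w) = -74 (m(w) = -4*(-4)*(-5) + 6 = 16*(-5) + 6 = -80 + 6 = -74)
√(49568 + m(Y(14))) = √(49568 - 74) = √49494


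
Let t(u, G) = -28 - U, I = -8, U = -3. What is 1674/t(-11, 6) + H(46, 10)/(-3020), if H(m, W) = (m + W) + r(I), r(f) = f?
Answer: -252834/3775 ≈ -66.976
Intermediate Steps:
t(u, G) = -25 (t(u, G) = -28 - 1*(-3) = -28 + 3 = -25)
H(m, W) = -8 + W + m (H(m, W) = (m + W) - 8 = (W + m) - 8 = -8 + W + m)
1674/t(-11, 6) + H(46, 10)/(-3020) = 1674/(-25) + (-8 + 10 + 46)/(-3020) = 1674*(-1/25) + 48*(-1/3020) = -1674/25 - 12/755 = -252834/3775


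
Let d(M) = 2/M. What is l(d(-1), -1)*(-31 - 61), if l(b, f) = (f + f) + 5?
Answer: -276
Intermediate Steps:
l(b, f) = 5 + 2*f (l(b, f) = 2*f + 5 = 5 + 2*f)
l(d(-1), -1)*(-31 - 61) = (5 + 2*(-1))*(-31 - 61) = (5 - 2)*(-92) = 3*(-92) = -276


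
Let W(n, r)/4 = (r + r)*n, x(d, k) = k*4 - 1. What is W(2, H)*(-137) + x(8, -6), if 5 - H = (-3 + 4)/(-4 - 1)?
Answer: -57117/5 ≈ -11423.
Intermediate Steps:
H = 26/5 (H = 5 - (-3 + 4)/(-4 - 1) = 5 - 1/(-5) = 5 - (-1)/5 = 5 - 1*(-⅕) = 5 + ⅕ = 26/5 ≈ 5.2000)
x(d, k) = -1 + 4*k (x(d, k) = 4*k - 1 = -1 + 4*k)
W(n, r) = 8*n*r (W(n, r) = 4*((r + r)*n) = 4*((2*r)*n) = 4*(2*n*r) = 8*n*r)
W(2, H)*(-137) + x(8, -6) = (8*2*(26/5))*(-137) + (-1 + 4*(-6)) = (416/5)*(-137) + (-1 - 24) = -56992/5 - 25 = -57117/5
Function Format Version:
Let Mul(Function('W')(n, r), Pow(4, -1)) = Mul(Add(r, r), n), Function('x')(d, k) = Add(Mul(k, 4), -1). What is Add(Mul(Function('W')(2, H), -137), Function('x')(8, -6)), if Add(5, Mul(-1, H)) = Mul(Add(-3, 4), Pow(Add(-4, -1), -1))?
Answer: Rational(-57117, 5) ≈ -11423.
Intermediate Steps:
H = Rational(26, 5) (H = Add(5, Mul(-1, Mul(Add(-3, 4), Pow(Add(-4, -1), -1)))) = Add(5, Mul(-1, Mul(1, Pow(-5, -1)))) = Add(5, Mul(-1, Mul(1, Rational(-1, 5)))) = Add(5, Mul(-1, Rational(-1, 5))) = Add(5, Rational(1, 5)) = Rational(26, 5) ≈ 5.2000)
Function('x')(d, k) = Add(-1, Mul(4, k)) (Function('x')(d, k) = Add(Mul(4, k), -1) = Add(-1, Mul(4, k)))
Function('W')(n, r) = Mul(8, n, r) (Function('W')(n, r) = Mul(4, Mul(Add(r, r), n)) = Mul(4, Mul(Mul(2, r), n)) = Mul(4, Mul(2, n, r)) = Mul(8, n, r))
Add(Mul(Function('W')(2, H), -137), Function('x')(8, -6)) = Add(Mul(Mul(8, 2, Rational(26, 5)), -137), Add(-1, Mul(4, -6))) = Add(Mul(Rational(416, 5), -137), Add(-1, -24)) = Add(Rational(-56992, 5), -25) = Rational(-57117, 5)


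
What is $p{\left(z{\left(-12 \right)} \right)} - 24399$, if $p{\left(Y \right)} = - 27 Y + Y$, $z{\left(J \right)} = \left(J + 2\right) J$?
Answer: $-27519$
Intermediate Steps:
$z{\left(J \right)} = J \left(2 + J\right)$ ($z{\left(J \right)} = \left(2 + J\right) J = J \left(2 + J\right)$)
$p{\left(Y \right)} = - 26 Y$
$p{\left(z{\left(-12 \right)} \right)} - 24399 = - 26 \left(- 12 \left(2 - 12\right)\right) - 24399 = - 26 \left(\left(-12\right) \left(-10\right)\right) - 24399 = \left(-26\right) 120 - 24399 = -3120 - 24399 = -27519$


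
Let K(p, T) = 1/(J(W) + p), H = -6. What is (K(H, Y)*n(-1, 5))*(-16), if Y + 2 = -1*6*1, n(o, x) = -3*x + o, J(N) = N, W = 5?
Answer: -256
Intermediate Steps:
n(o, x) = o - 3*x
Y = -8 (Y = -2 - 1*6*1 = -2 - 6*1 = -2 - 6 = -8)
K(p, T) = 1/(5 + p)
(K(H, Y)*n(-1, 5))*(-16) = ((-1 - 3*5)/(5 - 6))*(-16) = ((-1 - 15)/(-1))*(-16) = -1*(-16)*(-16) = 16*(-16) = -256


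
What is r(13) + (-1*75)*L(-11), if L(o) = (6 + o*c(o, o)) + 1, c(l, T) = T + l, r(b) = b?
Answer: -18662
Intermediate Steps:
L(o) = 7 + 2*o**2 (L(o) = (6 + o*(o + o)) + 1 = (6 + o*(2*o)) + 1 = (6 + 2*o**2) + 1 = 7 + 2*o**2)
r(13) + (-1*75)*L(-11) = 13 + (-1*75)*(7 + 2*(-11)**2) = 13 - 75*(7 + 2*121) = 13 - 75*(7 + 242) = 13 - 75*249 = 13 - 18675 = -18662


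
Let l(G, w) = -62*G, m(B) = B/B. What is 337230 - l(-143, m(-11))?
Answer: 328364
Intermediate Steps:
m(B) = 1
337230 - l(-143, m(-11)) = 337230 - (-62)*(-143) = 337230 - 1*8866 = 337230 - 8866 = 328364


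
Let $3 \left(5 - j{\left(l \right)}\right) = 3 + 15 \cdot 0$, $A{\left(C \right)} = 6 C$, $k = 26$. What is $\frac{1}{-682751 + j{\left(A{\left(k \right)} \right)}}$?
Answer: $- \frac{1}{682747} \approx -1.4647 \cdot 10^{-6}$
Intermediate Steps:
$j{\left(l \right)} = 4$ ($j{\left(l \right)} = 5 - \frac{3 + 15 \cdot 0}{3} = 5 - \frac{3 + 0}{3} = 5 - 1 = 4$)
$\frac{1}{-682751 + j{\left(A{\left(k \right)} \right)}} = \frac{1}{-682751 + 4} = \frac{1}{-682747} = - \frac{1}{682747}$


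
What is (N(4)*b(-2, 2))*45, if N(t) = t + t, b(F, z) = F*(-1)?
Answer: 720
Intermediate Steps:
b(F, z) = -F
N(t) = 2*t
(N(4)*b(-2, 2))*45 = ((2*4)*(-1*(-2)))*45 = (8*2)*45 = 16*45 = 720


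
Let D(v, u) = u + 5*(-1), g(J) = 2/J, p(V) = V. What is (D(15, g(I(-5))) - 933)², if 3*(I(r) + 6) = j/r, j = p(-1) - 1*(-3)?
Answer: 1863044569/2116 ≈ 8.8046e+5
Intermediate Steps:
j = 2 (j = -1 - 1*(-3) = -1 + 3 = 2)
I(r) = -6 + 2/(3*r) (I(r) = -6 + (2/r)/3 = -6 + 2/(3*r))
D(v, u) = -5 + u (D(v, u) = u - 5 = -5 + u)
(D(15, g(I(-5))) - 933)² = ((-5 + 2/(-6 + (⅔)/(-5))) - 933)² = ((-5 + 2/(-6 + (⅔)*(-⅕))) - 933)² = ((-5 + 2/(-6 - 2/15)) - 933)² = ((-5 + 2/(-92/15)) - 933)² = ((-5 + 2*(-15/92)) - 933)² = ((-5 - 15/46) - 933)² = (-245/46 - 933)² = (-43163/46)² = 1863044569/2116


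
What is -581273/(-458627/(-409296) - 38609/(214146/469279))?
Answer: 8491342668521328/1235947921960519 ≈ 6.8703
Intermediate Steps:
-581273/(-458627/(-409296) - 38609/(214146/469279)) = -581273/(-458627*(-1/409296) - 38609/(214146*(1/469279))) = -581273/(458627/409296 - 38609/214146/469279) = -581273/(458627/409296 - 38609*469279/214146) = -581273/(458627/409296 - 18118392911/214146) = -581273/(-1235947921960519/14608183536) = -581273*(-14608183536/1235947921960519) = 8491342668521328/1235947921960519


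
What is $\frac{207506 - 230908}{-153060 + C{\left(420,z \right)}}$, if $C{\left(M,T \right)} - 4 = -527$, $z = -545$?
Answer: $\frac{23402}{153583} \approx 0.15237$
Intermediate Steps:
$C{\left(M,T \right)} = -523$ ($C{\left(M,T \right)} = 4 - 527 = -523$)
$\frac{207506 - 230908}{-153060 + C{\left(420,z \right)}} = \frac{207506 - 230908}{-153060 - 523} = - \frac{23402}{-153583} = \left(-23402\right) \left(- \frac{1}{153583}\right) = \frac{23402}{153583}$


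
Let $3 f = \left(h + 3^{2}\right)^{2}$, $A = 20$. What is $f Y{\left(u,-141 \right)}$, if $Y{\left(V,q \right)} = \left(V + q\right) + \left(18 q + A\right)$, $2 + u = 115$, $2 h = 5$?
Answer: $- \frac{673417}{6} \approx -1.1224 \cdot 10^{5}$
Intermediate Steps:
$h = \frac{5}{2}$ ($h = \frac{1}{2} \cdot 5 = \frac{5}{2} \approx 2.5$)
$u = 113$ ($u = -2 + 115 = 113$)
$f = \frac{529}{12}$ ($f = \frac{\left(\frac{5}{2} + 3^{2}\right)^{2}}{3} = \frac{\left(\frac{5}{2} + 9\right)^{2}}{3} = \frac{\left(\frac{23}{2}\right)^{2}}{3} = \frac{1}{3} \cdot \frac{529}{4} = \frac{529}{12} \approx 44.083$)
$Y{\left(V,q \right)} = 20 + V + 19 q$ ($Y{\left(V,q \right)} = \left(V + q\right) + \left(18 q + 20\right) = \left(V + q\right) + \left(20 + 18 q\right) = 20 + V + 19 q$)
$f Y{\left(u,-141 \right)} = \frac{529 \left(20 + 113 + 19 \left(-141\right)\right)}{12} = \frac{529 \left(20 + 113 - 2679\right)}{12} = \frac{529}{12} \left(-2546\right) = - \frac{673417}{6}$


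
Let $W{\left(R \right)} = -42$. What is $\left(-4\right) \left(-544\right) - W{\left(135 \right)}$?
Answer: $2218$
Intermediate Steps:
$\left(-4\right) \left(-544\right) - W{\left(135 \right)} = \left(-4\right) \left(-544\right) - -42 = 2176 + 42 = 2218$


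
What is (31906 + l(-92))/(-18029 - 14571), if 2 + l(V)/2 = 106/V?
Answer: -733693/749800 ≈ -0.97852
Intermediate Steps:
l(V) = -4 + 212/V (l(V) = -4 + 2*(106/V) = -4 + 212/V)
(31906 + l(-92))/(-18029 - 14571) = (31906 + (-4 + 212/(-92)))/(-18029 - 14571) = (31906 + (-4 + 212*(-1/92)))/(-32600) = (31906 + (-4 - 53/23))*(-1/32600) = (31906 - 145/23)*(-1/32600) = (733693/23)*(-1/32600) = -733693/749800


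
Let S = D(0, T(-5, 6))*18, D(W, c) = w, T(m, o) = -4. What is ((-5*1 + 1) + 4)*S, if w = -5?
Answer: 0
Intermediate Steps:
D(W, c) = -5
S = -90 (S = -5*18 = -90)
((-5*1 + 1) + 4)*S = ((-5*1 + 1) + 4)*(-90) = ((-5 + 1) + 4)*(-90) = (-4 + 4)*(-90) = 0*(-90) = 0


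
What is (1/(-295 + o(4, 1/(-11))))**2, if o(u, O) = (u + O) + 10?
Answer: 121/9560464 ≈ 1.2656e-5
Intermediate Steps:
o(u, O) = 10 + O + u (o(u, O) = (O + u) + 10 = 10 + O + u)
(1/(-295 + o(4, 1/(-11))))**2 = (1/(-295 + (10 + 1/(-11) + 4)))**2 = (1/(-295 + (10 - 1/11 + 4)))**2 = (1/(-295 + 153/11))**2 = (1/(-3092/11))**2 = (-11/3092)**2 = 121/9560464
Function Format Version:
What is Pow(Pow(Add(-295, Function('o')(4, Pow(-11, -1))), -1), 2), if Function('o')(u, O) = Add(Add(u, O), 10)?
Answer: Rational(121, 9560464) ≈ 1.2656e-5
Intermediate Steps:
Function('o')(u, O) = Add(10, O, u) (Function('o')(u, O) = Add(Add(O, u), 10) = Add(10, O, u))
Pow(Pow(Add(-295, Function('o')(4, Pow(-11, -1))), -1), 2) = Pow(Pow(Add(-295, Add(10, Pow(-11, -1), 4)), -1), 2) = Pow(Pow(Add(-295, Add(10, Rational(-1, 11), 4)), -1), 2) = Pow(Pow(Add(-295, Rational(153, 11)), -1), 2) = Pow(Pow(Rational(-3092, 11), -1), 2) = Pow(Rational(-11, 3092), 2) = Rational(121, 9560464)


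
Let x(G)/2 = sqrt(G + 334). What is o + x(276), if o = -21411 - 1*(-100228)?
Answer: 78817 + 2*sqrt(610) ≈ 78866.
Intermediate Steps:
x(G) = 2*sqrt(334 + G) (x(G) = 2*sqrt(G + 334) = 2*sqrt(334 + G))
o = 78817 (o = -21411 + 100228 = 78817)
o + x(276) = 78817 + 2*sqrt(334 + 276) = 78817 + 2*sqrt(610)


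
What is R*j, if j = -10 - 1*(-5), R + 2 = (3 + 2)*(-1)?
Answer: 35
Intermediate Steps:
R = -7 (R = -2 + (3 + 2)*(-1) = -2 + 5*(-1) = -2 - 5 = -7)
j = -5 (j = -10 + 5 = -5)
R*j = -7*(-5) = 35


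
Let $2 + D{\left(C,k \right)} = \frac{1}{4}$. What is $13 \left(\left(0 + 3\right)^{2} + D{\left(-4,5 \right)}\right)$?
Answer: $\frac{377}{4} \approx 94.25$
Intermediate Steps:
$D{\left(C,k \right)} = - \frac{7}{4}$ ($D{\left(C,k \right)} = -2 + \frac{1}{4} = - \frac{7}{4}$)
$13 \left(\left(0 + 3\right)^{2} + D{\left(-4,5 \right)}\right) = 13 \left(\left(0 + 3\right)^{2} - \frac{7}{4}\right) = 13 \left(3^{2} - \frac{7}{4}\right) = 13 \left(9 - \frac{7}{4}\right) = 13 \cdot \frac{29}{4} = \frac{377}{4}$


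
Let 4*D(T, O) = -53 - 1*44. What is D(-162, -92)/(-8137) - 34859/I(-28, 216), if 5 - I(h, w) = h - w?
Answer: -1134566579/8104452 ≈ -139.99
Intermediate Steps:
I(h, w) = 5 + w - h (I(h, w) = 5 - (h - w) = 5 + (w - h) = 5 + w - h)
D(T, O) = -97/4 (D(T, O) = (-53 - 1*44)/4 = (-53 - 44)/4 = (1/4)*(-97) = -97/4)
D(-162, -92)/(-8137) - 34859/I(-28, 216) = -97/4/(-8137) - 34859/(5 + 216 - 1*(-28)) = -97/4*(-1/8137) - 34859/(5 + 216 + 28) = 97/32548 - 34859/249 = -1134566579/8104452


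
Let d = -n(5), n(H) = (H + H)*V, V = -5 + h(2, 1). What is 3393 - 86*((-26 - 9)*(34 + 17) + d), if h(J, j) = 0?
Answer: 152603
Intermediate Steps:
V = -5 (V = -5 + 0 = -5)
n(H) = -10*H (n(H) = (H + H)*(-5) = (2*H)*(-5) = -10*H)
d = 50 (d = -(-10)*5 = -1*(-50) = 50)
3393 - 86*((-26 - 9)*(34 + 17) + d) = 3393 - 86*((-26 - 9)*(34 + 17) + 50) = 3393 - 86*(-35*51 + 50) = 3393 - 86*(-1785 + 50) = 3393 - 86*(-1735) = 3393 - 1*(-149210) = 3393 + 149210 = 152603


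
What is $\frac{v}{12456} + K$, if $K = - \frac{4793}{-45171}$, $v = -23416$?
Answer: $- \frac{13861424}{7814583} \approx -1.7738$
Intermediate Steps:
$K = \frac{4793}{45171}$ ($K = \left(-4793\right) \left(- \frac{1}{45171}\right) = \frac{4793}{45171} \approx 0.10611$)
$\frac{v}{12456} + K = - \frac{23416}{12456} + \frac{4793}{45171} = \left(-23416\right) \frac{1}{12456} + \frac{4793}{45171} = - \frac{2927}{1557} + \frac{4793}{45171} = - \frac{13861424}{7814583}$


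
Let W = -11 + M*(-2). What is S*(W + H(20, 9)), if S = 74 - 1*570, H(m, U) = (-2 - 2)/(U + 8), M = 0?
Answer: 94736/17 ≈ 5572.7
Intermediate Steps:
H(m, U) = -4/(8 + U)
S = -496 (S = 74 - 570 = -496)
W = -11 (W = -11 + 0*(-2) = -11 + 0 = -11)
S*(W + H(20, 9)) = -496*(-11 - 4/(8 + 9)) = -496*(-11 - 4/17) = -496*(-191/17) = 94736/17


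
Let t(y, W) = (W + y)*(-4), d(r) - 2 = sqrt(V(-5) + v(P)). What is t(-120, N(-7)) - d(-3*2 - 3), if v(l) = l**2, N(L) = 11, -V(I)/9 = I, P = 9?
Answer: 434 - 3*sqrt(14) ≈ 422.77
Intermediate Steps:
V(I) = -9*I
d(r) = 2 + 3*sqrt(14) (d(r) = 2 + sqrt(-9*(-5) + 9**2) = 2 + sqrt(45 + 81) = 2 + sqrt(126) = 2 + 3*sqrt(14))
t(y, W) = -4*W - 4*y
t(-120, N(-7)) - d(-3*2 - 3) = (-4*11 - 4*(-120)) - (2 + 3*sqrt(14)) = (-44 + 480) + (-2 - 3*sqrt(14)) = 436 + (-2 - 3*sqrt(14)) = 434 - 3*sqrt(14)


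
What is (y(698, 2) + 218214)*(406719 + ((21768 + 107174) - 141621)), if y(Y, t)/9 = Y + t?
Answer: 88467496560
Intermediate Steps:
y(Y, t) = 9*Y + 9*t (y(Y, t) = 9*(Y + t) = 9*Y + 9*t)
(y(698, 2) + 218214)*(406719 + ((21768 + 107174) - 141621)) = ((9*698 + 9*2) + 218214)*(406719 + ((21768 + 107174) - 141621)) = ((6282 + 18) + 218214)*(406719 + (128942 - 141621)) = (6300 + 218214)*(406719 - 12679) = 224514*394040 = 88467496560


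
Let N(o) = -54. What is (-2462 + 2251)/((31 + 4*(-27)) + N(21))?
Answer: 211/131 ≈ 1.6107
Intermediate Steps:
(-2462 + 2251)/((31 + 4*(-27)) + N(21)) = (-2462 + 2251)/((31 + 4*(-27)) - 54) = -211/((31 - 108) - 54) = -211/(-77 - 54) = -211/(-131) = -211*(-1/131) = 211/131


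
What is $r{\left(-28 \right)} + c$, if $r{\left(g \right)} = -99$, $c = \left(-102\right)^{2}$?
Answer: $10305$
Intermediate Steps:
$c = 10404$
$r{\left(-28 \right)} + c = -99 + 10404 = 10305$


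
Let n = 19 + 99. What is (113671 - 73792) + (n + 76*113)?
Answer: 48585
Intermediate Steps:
n = 118
(113671 - 73792) + (n + 76*113) = (113671 - 73792) + (118 + 76*113) = 39879 + (118 + 8588) = 39879 + 8706 = 48585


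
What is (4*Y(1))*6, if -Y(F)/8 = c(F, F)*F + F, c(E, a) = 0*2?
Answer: -192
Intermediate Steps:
c(E, a) = 0
Y(F) = -8*F (Y(F) = -8*(0*F + F) = -8*(0 + F) = -8*F)
(4*Y(1))*6 = (4*(-8*1))*6 = (4*(-8))*6 = -32*6 = -192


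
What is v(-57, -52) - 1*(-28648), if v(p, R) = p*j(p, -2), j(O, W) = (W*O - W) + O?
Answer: 25285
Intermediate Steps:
j(O, W) = O - W + O*W (j(O, W) = (O*W - W) + O = (-W + O*W) + O = O - W + O*W)
v(p, R) = p*(2 - p) (v(p, R) = p*(p - 1*(-2) + p*(-2)) = p*(p + 2 - 2*p) = p*(2 - p))
v(-57, -52) - 1*(-28648) = -57*(2 - 1*(-57)) - 1*(-28648) = -57*(2 + 57) + 28648 = -57*59 + 28648 = -3363 + 28648 = 25285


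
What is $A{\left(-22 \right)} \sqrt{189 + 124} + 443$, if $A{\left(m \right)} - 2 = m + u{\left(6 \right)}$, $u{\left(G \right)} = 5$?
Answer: $443 - 15 \sqrt{313} \approx 177.62$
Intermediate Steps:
$A{\left(m \right)} = 7 + m$ ($A{\left(m \right)} = 2 + \left(m + 5\right) = 2 + \left(5 + m\right) = 7 + m$)
$A{\left(-22 \right)} \sqrt{189 + 124} + 443 = \left(7 - 22\right) \sqrt{189 + 124} + 443 = - 15 \sqrt{313} + 443 = 443 - 15 \sqrt{313}$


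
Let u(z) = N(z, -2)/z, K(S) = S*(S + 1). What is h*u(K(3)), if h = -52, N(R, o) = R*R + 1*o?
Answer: -1846/3 ≈ -615.33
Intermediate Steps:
N(R, o) = o + R² (N(R, o) = R² + o = o + R²)
K(S) = S*(1 + S)
u(z) = (-2 + z²)/z
h*u(K(3)) = -52*(3*(1 + 3) - 2*1/(3*(1 + 3))) = -52*(3*4 - 2/(3*4)) = -52*(12 - 2/12) = -52*(12 - 2*1/12) = -52*(12 - ⅙) = -52*71/6 = -1846/3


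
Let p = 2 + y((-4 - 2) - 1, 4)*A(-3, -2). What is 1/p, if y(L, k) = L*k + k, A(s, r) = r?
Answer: 1/50 ≈ 0.020000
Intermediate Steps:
y(L, k) = k + L*k
p = 50 (p = 2 + (4*(1 + ((-4 - 2) - 1)))*(-2) = 2 + (4*(1 + (-6 - 1)))*(-2) = 2 + (4*(1 - 7))*(-2) = 2 + (4*(-6))*(-2) = 2 - 24*(-2) = 2 + 48 = 50)
1/p = 1/50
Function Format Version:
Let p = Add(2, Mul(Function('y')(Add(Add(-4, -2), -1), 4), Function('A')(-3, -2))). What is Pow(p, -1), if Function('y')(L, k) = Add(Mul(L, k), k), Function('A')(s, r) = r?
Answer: Rational(1, 50) ≈ 0.020000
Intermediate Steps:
Function('y')(L, k) = Add(k, Mul(L, k))
p = 50 (p = Add(2, Mul(Mul(4, Add(1, Add(Add(-4, -2), -1))), -2)) = Add(2, Mul(Mul(4, Add(1, Add(-6, -1))), -2)) = Add(2, Mul(Mul(4, Add(1, -7)), -2)) = Add(2, Mul(Mul(4, -6), -2)) = Add(2, Mul(-24, -2)) = Add(2, 48) = 50)
Pow(p, -1) = Pow(50, -1) = Rational(1, 50)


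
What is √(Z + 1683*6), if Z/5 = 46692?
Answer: 3*√27062 ≈ 493.52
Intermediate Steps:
Z = 233460 (Z = 5*46692 = 233460)
√(Z + 1683*6) = √(233460 + 1683*6) = √(233460 + 10098) = √243558 = 3*√27062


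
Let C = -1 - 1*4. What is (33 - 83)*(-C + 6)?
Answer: -550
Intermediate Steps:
C = -5 (C = -1 - 4 = -5)
(33 - 83)*(-C + 6) = (33 - 83)*(-1*(-5) + 6) = -50*(5 + 6) = -50*11 = -550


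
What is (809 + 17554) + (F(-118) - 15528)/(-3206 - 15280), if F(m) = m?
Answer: 169737032/9243 ≈ 18364.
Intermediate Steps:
(809 + 17554) + (F(-118) - 15528)/(-3206 - 15280) = (809 + 17554) + (-118 - 15528)/(-3206 - 15280) = 18363 - 15646/(-18486) = 18363 - 15646*(-1/18486) = 18363 + 7823/9243 = 169737032/9243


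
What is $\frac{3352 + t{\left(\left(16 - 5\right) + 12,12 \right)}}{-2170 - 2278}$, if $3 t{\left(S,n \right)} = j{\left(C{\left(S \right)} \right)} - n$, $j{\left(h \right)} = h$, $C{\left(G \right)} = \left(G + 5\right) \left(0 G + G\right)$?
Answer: $- \frac{334}{417} \approx -0.80096$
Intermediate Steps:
$C{\left(G \right)} = G \left(5 + G\right)$ ($C{\left(G \right)} = \left(5 + G\right) \left(0 + G\right) = \left(5 + G\right) G = G \left(5 + G\right)$)
$t{\left(S,n \right)} = - \frac{n}{3} + \frac{S \left(5 + S\right)}{3}$ ($t{\left(S,n \right)} = \frac{S \left(5 + S\right) - n}{3} = \frac{- n + S \left(5 + S\right)}{3} = - \frac{n}{3} + \frac{S \left(5 + S\right)}{3}$)
$\frac{3352 + t{\left(\left(16 - 5\right) + 12,12 \right)}}{-2170 - 2278} = \frac{3352 - \left(4 - \frac{\left(\left(16 - 5\right) + 12\right) \left(5 + \left(\left(16 - 5\right) + 12\right)\right)}{3}\right)}{-2170 - 2278} = \frac{3352 - \left(4 - \frac{\left(11 + 12\right) \left(5 + \left(11 + 12\right)\right)}{3}\right)}{-4448} = \left(3352 - \left(4 - \frac{23 \left(5 + 23\right)}{3}\right)\right) \left(- \frac{1}{4448}\right) = \left(3352 - \left(4 - \frac{644}{3}\right)\right) \left(- \frac{1}{4448}\right) = \left(3352 + \left(-4 + \frac{644}{3}\right)\right) \left(- \frac{1}{4448}\right) = \left(3352 + \frac{632}{3}\right) \left(- \frac{1}{4448}\right) = \frac{10688}{3} \left(- \frac{1}{4448}\right) = - \frac{334}{417}$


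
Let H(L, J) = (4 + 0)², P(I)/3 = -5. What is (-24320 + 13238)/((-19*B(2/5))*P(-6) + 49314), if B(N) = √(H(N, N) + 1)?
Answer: -60721972/270054419 + 350930*√17/270054419 ≈ -0.21949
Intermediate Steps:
P(I) = -15 (P(I) = 3*(-5) = -15)
H(L, J) = 16 (H(L, J) = 4² = 16)
B(N) = √17 (B(N) = √(16 + 1) = √17)
(-24320 + 13238)/((-19*B(2/5))*P(-6) + 49314) = (-24320 + 13238)/(-19*√17*(-15) + 49314) = -11082/(285*√17 + 49314) = -11082/(49314 + 285*√17)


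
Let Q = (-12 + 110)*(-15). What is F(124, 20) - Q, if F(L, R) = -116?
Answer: 1354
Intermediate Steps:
Q = -1470 (Q = 98*(-15) = -1470)
F(124, 20) - Q = -116 - 1*(-1470) = -116 + 1470 = 1354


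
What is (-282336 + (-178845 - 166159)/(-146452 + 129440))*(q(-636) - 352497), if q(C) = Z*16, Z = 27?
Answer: 422720487233205/4253 ≈ 9.9393e+10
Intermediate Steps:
q(C) = 432 (q(C) = 27*16 = 432)
(-282336 + (-178845 - 166159)/(-146452 + 129440))*(q(-636) - 352497) = (-282336 + (-178845 - 166159)/(-146452 + 129440))*(432 - 352497) = (-282336 - 345004/(-17012))*(-352065) = (-282336 - 345004*(-1/17012))*(-352065) = (-282336 + 86251/4253)*(-352065) = -1200688757/4253*(-352065) = 422720487233205/4253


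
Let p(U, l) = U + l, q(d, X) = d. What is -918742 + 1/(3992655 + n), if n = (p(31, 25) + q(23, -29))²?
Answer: -3673953708831/3998896 ≈ -9.1874e+5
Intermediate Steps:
n = 6241 (n = ((31 + 25) + 23)² = (56 + 23)² = 79² = 6241)
-918742 + 1/(3992655 + n) = -918742 + 1/(3992655 + 6241) = -918742 + 1/3998896 = -3673953708831/3998896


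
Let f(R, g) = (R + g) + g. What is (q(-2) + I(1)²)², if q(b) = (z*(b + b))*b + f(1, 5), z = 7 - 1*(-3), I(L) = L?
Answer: 8464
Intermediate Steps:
z = 10 (z = 7 + 3 = 10)
f(R, g) = R + 2*g
q(b) = 11 + 20*b² (q(b) = (10*(b + b))*b + (1 + 2*5) = (10*(2*b))*b + (1 + 10) = (20*b)*b + 11 = 20*b² + 11 = 11 + 20*b²)
(q(-2) + I(1)²)² = ((11 + 20*(-2)²) + 1²)² = ((11 + 20*4) + 1)² = ((11 + 80) + 1)² = (91 + 1)² = 92² = 8464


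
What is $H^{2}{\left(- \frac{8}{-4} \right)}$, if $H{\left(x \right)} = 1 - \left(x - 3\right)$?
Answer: $4$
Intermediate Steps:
$H{\left(x \right)} = 4 - x$ ($H{\left(x \right)} = 1 - \left(x - 3\right) = 1 - \left(-3 + x\right) = 4 - x$)
$H^{2}{\left(- \frac{8}{-4} \right)} = \left(4 - - \frac{8}{-4}\right)^{2} = \left(4 - \left(-8\right) \left(- \frac{1}{4}\right)\right)^{2} = \left(4 - 2\right)^{2} = 2^{2} = 4$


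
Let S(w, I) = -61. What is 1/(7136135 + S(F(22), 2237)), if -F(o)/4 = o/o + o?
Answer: 1/7136074 ≈ 1.4013e-7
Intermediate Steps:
F(o) = -4 - 4*o (F(o) = -4*(o/o + o) = -4*(1 + o) = -4 - 4*o)
1/(7136135 + S(F(22), 2237)) = 1/(7136135 - 61) = 1/7136074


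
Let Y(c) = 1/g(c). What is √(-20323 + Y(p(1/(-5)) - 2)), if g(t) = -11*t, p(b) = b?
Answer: I*√2459078/11 ≈ 142.56*I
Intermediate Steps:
Y(c) = -1/(11*c) (Y(c) = 1/(-11*c) = -1/(11*c))
√(-20323 + Y(p(1/(-5)) - 2)) = √(-20323 - 1/(11*(1/(-5) - 2))) = √(-20323 - 1/(11*(-⅕ - 2))) = √(-20323 - 1/(11*(-11/5))) = √(-20323 - 1/11*(-5/11)) = √(-20323 + 5/121) = √(-2459078/121) = I*√2459078/11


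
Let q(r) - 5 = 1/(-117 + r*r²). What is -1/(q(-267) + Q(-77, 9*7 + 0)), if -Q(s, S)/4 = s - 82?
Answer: -19034280/12200973479 ≈ -0.0015601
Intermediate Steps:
Q(s, S) = 328 - 4*s (Q(s, S) = -4*(s - 82) = -4*(-82 + s) = 328 - 4*s)
q(r) = 5 + 1/(-117 + r³) (q(r) = 5 + 1/(-117 + r*r²) = 5 + 1/(-117 + r³))
-1/(q(-267) + Q(-77, 9*7 + 0)) = -1/((-584 + 5*(-267)³)/(-117 + (-267)³) + (328 - 4*(-77))) = -1/((-584 + 5*(-19034163))/(-117 - 19034163) + (328 + 308)) = -1/((-584 - 95170815)/(-19034280) + 636) = -1/(-1/19034280*(-95171399) + 636) = -1/(95171399/19034280 + 636) = -1/12200973479/19034280 = -1*19034280/12200973479 = -19034280/12200973479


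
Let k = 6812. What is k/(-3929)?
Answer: -6812/3929 ≈ -1.7338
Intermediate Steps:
k/(-3929) = 6812/(-3929) = 6812*(-1/3929) = -6812/3929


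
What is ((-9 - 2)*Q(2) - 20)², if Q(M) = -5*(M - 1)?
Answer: 1225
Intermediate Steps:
Q(M) = 5 - 5*M (Q(M) = -5*(-1 + M) = 5 - 5*M)
((-9 - 2)*Q(2) - 20)² = ((-9 - 2)*(5 - 5*2) - 20)² = (-11*(5 - 10) - 20)² = (-11*(-5) - 20)² = (55 - 20)² = 35² = 1225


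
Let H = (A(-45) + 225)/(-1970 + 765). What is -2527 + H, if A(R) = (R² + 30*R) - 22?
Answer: -3045913/1205 ≈ -2527.7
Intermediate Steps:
A(R) = -22 + R² + 30*R
H = -878/1205 (H = ((-22 + (-45)² + 30*(-45)) + 225)/(-1970 + 765) = ((-22 + 2025 - 1350) + 225)/(-1205) = (653 + 225)*(-1/1205) = 878*(-1/1205) = -878/1205 ≈ -0.72863)
-2527 + H = -2527 - 878/1205 = -3045913/1205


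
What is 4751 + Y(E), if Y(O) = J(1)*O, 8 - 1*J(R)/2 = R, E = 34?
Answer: 5227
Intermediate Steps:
J(R) = 16 - 2*R
Y(O) = 14*O (Y(O) = (16 - 2*1)*O = (16 - 2)*O = 14*O)
4751 + Y(E) = 4751 + 14*34 = 4751 + 476 = 5227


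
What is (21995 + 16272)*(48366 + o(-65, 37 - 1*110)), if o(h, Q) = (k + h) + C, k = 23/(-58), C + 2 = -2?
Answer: 107193635201/58 ≈ 1.8482e+9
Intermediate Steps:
C = -4 (C = -2 - 2 = -4)
k = -23/58 (k = 23*(-1/58) = -23/58 ≈ -0.39655)
o(h, Q) = -255/58 + h (o(h, Q) = (-23/58 + h) - 4 = -255/58 + h)
(21995 + 16272)*(48366 + o(-65, 37 - 1*110)) = (21995 + 16272)*(48366 + (-255/58 - 65)) = 38267*(48366 - 4025/58) = 38267*(2801203/58) = 107193635201/58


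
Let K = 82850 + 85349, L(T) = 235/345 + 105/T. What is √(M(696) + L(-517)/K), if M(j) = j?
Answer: √47367411884888927898/260876649 ≈ 26.382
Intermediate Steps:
L(T) = 47/69 + 105/T (L(T) = 235*(1/345) + 105/T = 47/69 + 105/T)
K = 168199
√(M(696) + L(-517)/K) = √(696 + (47/69 + 105/(-517))/168199) = √(696 + (47/69 + 105*(-1/517))*(1/168199)) = √(696 + (47/69 - 105/517)*(1/168199)) = √(696 + (17054/35673)*(1/168199)) = √(696 + 17054/6000162927) = √(4176113414246/6000162927) = √47367411884888927898/260876649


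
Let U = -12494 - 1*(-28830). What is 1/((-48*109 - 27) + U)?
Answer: 1/11077 ≈ 9.0277e-5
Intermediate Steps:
U = 16336 (U = -12494 + 28830 = 16336)
1/((-48*109 - 27) + U) = 1/((-48*109 - 27) + 16336) = 1/((-5232 - 27) + 16336) = 1/(-5259 + 16336) = 1/11077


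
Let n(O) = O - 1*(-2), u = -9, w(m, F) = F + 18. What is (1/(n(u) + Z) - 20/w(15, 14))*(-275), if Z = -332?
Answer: 468325/2712 ≈ 172.69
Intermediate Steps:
w(m, F) = 18 + F
n(O) = 2 + O (n(O) = O + 2 = 2 + O)
(1/(n(u) + Z) - 20/w(15, 14))*(-275) = (1/((2 - 9) - 332) - 20/(18 + 14))*(-275) = (1/(-7 - 332) - 20/32)*(-275) = (1/(-339) - 20*1/32)*(-275) = (-1/339 - 5/8)*(-275) = -1703/2712*(-275) = 468325/2712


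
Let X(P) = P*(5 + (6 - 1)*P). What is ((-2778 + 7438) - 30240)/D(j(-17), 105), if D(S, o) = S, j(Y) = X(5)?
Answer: -2558/15 ≈ -170.53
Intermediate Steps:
X(P) = P*(5 + 5*P)
j(Y) = 150 (j(Y) = 5*5*(1 + 5) = 5*5*6 = 150)
((-2778 + 7438) - 30240)/D(j(-17), 105) = ((-2778 + 7438) - 30240)/150 = (4660 - 30240)*(1/150) = -25580*1/150 = -2558/15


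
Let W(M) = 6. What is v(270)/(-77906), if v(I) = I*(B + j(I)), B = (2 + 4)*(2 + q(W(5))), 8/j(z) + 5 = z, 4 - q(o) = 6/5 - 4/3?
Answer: -263520/2064509 ≈ -0.12764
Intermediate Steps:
q(o) = 62/15 (q(o) = 4 - (6/5 - 4/3) = 4 - 1*(-2/15) = 4 + 2/15 = 62/15)
j(z) = 8/(-5 + z)
B = 184/5 (B = (2 + 4)*(2 + 62/15) = 6*(92/15) = 184/5 ≈ 36.800)
v(I) = I*(184/5 + 8/(-5 + I))
v(270)/(-77906) = ((8/5)*270*(-110 + 23*270)/(-5 + 270))/(-77906) = ((8/5)*270*(-110 + 6210)/265)*(-1/77906) = ((8/5)*270*(1/265)*6100)*(-1/77906) = (527040/53)*(-1/77906) = -263520/2064509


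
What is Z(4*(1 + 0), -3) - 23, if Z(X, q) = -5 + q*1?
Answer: -31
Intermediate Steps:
Z(X, q) = -5 + q
Z(4*(1 + 0), -3) - 23 = (-5 - 3) - 23 = -8 - 23 = -31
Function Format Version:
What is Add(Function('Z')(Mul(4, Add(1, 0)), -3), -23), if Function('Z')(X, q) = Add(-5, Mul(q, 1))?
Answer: -31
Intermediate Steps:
Function('Z')(X, q) = Add(-5, q)
Add(Function('Z')(Mul(4, Add(1, 0)), -3), -23) = Add(Add(-5, -3), -23) = Add(-8, -23) = -31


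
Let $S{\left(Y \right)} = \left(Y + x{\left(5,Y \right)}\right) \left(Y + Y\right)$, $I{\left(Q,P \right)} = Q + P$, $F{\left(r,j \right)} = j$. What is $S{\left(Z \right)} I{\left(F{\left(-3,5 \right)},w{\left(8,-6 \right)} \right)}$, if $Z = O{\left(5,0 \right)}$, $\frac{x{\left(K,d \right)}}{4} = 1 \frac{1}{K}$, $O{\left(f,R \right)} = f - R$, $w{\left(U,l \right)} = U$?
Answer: $754$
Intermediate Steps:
$I{\left(Q,P \right)} = P + Q$
$x{\left(K,d \right)} = \frac{4}{K}$ ($x{\left(K,d \right)} = 4 \cdot 1 \frac{1}{K} = \frac{4}{K}$)
$Z = 5$ ($Z = 5 - 0 = 5 + 0 = 5$)
$S{\left(Y \right)} = 2 Y \left(\frac{4}{5} + Y\right)$ ($S{\left(Y \right)} = \left(Y + \frac{4}{5}\right) \left(Y + Y\right) = \left(Y + 4 \cdot \frac{1}{5}\right) 2 Y = \left(Y + \frac{4}{5}\right) 2 Y = \left(\frac{4}{5} + Y\right) 2 Y = 2 Y \left(\frac{4}{5} + Y\right)$)
$S{\left(Z \right)} I{\left(F{\left(-3,5 \right)},w{\left(8,-6 \right)} \right)} = \frac{2}{5} \cdot 5 \left(4 + 5 \cdot 5\right) \left(8 + 5\right) = \frac{2}{5} \cdot 5 \left(4 + 25\right) 13 = \frac{2}{5} \cdot 5 \cdot 29 \cdot 13 = 58 \cdot 13 = 754$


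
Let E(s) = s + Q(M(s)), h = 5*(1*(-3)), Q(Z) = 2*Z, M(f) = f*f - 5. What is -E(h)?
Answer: -425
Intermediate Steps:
M(f) = -5 + f² (M(f) = f² - 5 = -5 + f²)
h = -15 (h = 5*(-3) = -15)
E(s) = -10 + s + 2*s² (E(s) = s + 2*(-5 + s²) = s + (-10 + 2*s²) = -10 + s + 2*s²)
-E(h) = -(-10 - 15 + 2*(-15)²) = -(-10 - 15 + 2*225) = -(-10 - 15 + 450) = -1*425 = -425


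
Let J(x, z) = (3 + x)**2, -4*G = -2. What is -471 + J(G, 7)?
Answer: -1835/4 ≈ -458.75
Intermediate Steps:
G = 1/2 (G = -1/4*(-2) = 1/2 ≈ 0.50000)
-471 + J(G, 7) = -471 + (3 + 1/2)**2 = -471 + (7/2)**2 = -471 + 49/4 = -1835/4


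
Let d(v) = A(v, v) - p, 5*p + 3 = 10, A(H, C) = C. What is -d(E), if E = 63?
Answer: -308/5 ≈ -61.600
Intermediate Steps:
p = 7/5 (p = -⅗ + (⅕)*10 = -⅗ + 2 = 7/5 ≈ 1.4000)
d(v) = -7/5 + v (d(v) = v - 1*7/5 = v - 7/5 = -7/5 + v)
-d(E) = -(-7/5 + 63) = -1*308/5 = -308/5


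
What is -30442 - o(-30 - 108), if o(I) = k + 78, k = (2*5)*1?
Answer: -30530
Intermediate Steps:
k = 10 (k = 10*1 = 10)
o(I) = 88 (o(I) = 10 + 78 = 88)
-30442 - o(-30 - 108) = -30442 - 1*88 = -30442 - 88 = -30530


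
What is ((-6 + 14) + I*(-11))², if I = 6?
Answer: 3364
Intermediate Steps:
((-6 + 14) + I*(-11))² = ((-6 + 14) + 6*(-11))² = (8 - 66)² = (-58)² = 3364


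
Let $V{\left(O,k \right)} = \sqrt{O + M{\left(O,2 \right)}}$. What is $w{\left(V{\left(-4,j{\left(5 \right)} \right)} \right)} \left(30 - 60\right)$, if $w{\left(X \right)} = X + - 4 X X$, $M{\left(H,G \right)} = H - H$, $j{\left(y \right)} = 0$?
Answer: $-480 - 60 i \approx -480.0 - 60.0 i$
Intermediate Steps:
$M{\left(H,G \right)} = 0$
$V{\left(O,k \right)} = \sqrt{O}$ ($V{\left(O,k \right)} = \sqrt{O + 0} = \sqrt{O}$)
$w{\left(X \right)} = X - 4 X^{2}$
$w{\left(V{\left(-4,j{\left(5 \right)} \right)} \right)} \left(30 - 60\right) = \sqrt{-4} \left(1 - 4 \sqrt{-4}\right) \left(30 - 60\right) = 2 i \left(1 - 4 \cdot 2 i\right) \left(-30\right) = 2 i \left(1 - 8 i\right) \left(-30\right) = - 60 i \left(1 - 8 i\right)$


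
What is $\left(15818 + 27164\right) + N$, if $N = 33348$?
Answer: $76330$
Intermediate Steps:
$\left(15818 + 27164\right) + N = \left(15818 + 27164\right) + 33348 = 42982 + 33348 = 76330$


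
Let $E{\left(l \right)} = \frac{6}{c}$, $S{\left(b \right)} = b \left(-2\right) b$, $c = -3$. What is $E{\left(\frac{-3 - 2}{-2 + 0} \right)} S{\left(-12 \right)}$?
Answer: $576$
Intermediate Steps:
$S{\left(b \right)} = - 2 b^{2}$ ($S{\left(b \right)} = - 2 b b = - 2 b^{2}$)
$E{\left(l \right)} = -2$ ($E{\left(l \right)} = \frac{6}{-3} = 6 \left(- \frac{1}{3}\right) = -2$)
$E{\left(\frac{-3 - 2}{-2 + 0} \right)} S{\left(-12 \right)} = - 2 \left(- 2 \left(-12\right)^{2}\right) = - 2 \left(\left(-2\right) 144\right) = \left(-2\right) \left(-288\right) = 576$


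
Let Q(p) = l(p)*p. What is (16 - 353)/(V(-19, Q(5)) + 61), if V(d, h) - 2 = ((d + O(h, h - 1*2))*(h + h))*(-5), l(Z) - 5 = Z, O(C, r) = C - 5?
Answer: 337/12937 ≈ 0.026049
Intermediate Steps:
O(C, r) = -5 + C
l(Z) = 5 + Z
Q(p) = p*(5 + p) (Q(p) = (5 + p)*p = p*(5 + p))
V(d, h) = 2 - 10*h*(-5 + d + h) (V(d, h) = 2 + ((d + (-5 + h))*(h + h))*(-5) = 2 + ((-5 + d + h)*(2*h))*(-5) = 2 + (2*h*(-5 + d + h))*(-5) = 2 - 10*h*(-5 + d + h))
(16 - 353)/(V(-19, Q(5)) + 61) = (16 - 353)/((2 - 10*(-19)*5*(5 + 5) - 10*5*(5 + 5)*(-5 + 5*(5 + 5))) + 61) = -337/((2 - 10*(-19)*5*10 - 10*5*10*(-5 + 5*10)) + 61) = -337/((2 - 10*(-19)*50 - 10*50*(-5 + 50)) + 61) = -337/((2 + 9500 - 10*50*45) + 61) = -337/((2 + 9500 - 22500) + 61) = -337/(-12998 + 61) = -337/(-12937) = -337*(-1/12937) = 337/12937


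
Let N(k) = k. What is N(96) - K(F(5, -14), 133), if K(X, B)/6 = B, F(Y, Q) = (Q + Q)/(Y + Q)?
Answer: -702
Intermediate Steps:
F(Y, Q) = 2*Q/(Q + Y) (F(Y, Q) = (2*Q)/(Q + Y) = 2*Q/(Q + Y))
K(X, B) = 6*B
N(96) - K(F(5, -14), 133) = 96 - 6*133 = 96 - 1*798 = 96 - 798 = -702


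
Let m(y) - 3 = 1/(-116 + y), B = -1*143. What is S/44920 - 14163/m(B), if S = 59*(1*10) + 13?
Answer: -5149244991/1089310 ≈ -4727.1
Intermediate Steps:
B = -143
m(y) = 3 + 1/(-116 + y)
S = 603 (S = 59*10 + 13 = 590 + 13 = 603)
S/44920 - 14163/m(B) = 603/44920 - 14163*(-116 - 143)/(-347 + 3*(-143)) = 603*(1/44920) - 14163*(-259/(-347 - 429)) = 603/44920 - 14163/((-1/259*(-776))) = 603/44920 - 14163/776/259 = 603/44920 - 14163*259/776 = 603/44920 - 3668217/776 = -5149244991/1089310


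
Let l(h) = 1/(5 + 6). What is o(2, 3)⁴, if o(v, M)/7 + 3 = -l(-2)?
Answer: 3208542736/14641 ≈ 2.1915e+5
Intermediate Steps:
l(h) = 1/11
o(v, M) = -238/11 (o(v, M) = -21 + 7*(-1*1/11) = -21 + 7*(-1/11) = -21 - 7/11 = -238/11)
o(2, 3)⁴ = (-238/11)⁴ = 3208542736/14641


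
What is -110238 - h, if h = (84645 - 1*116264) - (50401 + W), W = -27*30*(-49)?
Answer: 11472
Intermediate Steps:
W = 39690 (W = -810*(-49) = 39690)
h = -121710 (h = (84645 - 1*116264) - (50401 + 39690) = (84645 - 116264) - 1*90091 = -31619 - 90091 = -121710)
-110238 - h = -110238 - 1*(-121710) = -110238 + 121710 = 11472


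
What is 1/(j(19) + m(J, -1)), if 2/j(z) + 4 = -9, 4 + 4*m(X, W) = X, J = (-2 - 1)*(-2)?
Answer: 26/9 ≈ 2.8889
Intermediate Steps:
J = 6 (J = -3*(-2) = 6)
m(X, W) = -1 + X/4
j(z) = -2/13 (j(z) = 2/(-4 - 9) = 2/(-13) = 2*(-1/13) = -2/13)
1/(j(19) + m(J, -1)) = 1/(-2/13 + (-1 + (¼)*6)) = 1/(-2/13 + (-1 + 3/2)) = 1/(-2/13 + ½) = 1/(9/26) = 26/9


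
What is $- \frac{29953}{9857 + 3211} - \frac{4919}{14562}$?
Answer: $- \frac{2527561}{961092} \approx -2.6299$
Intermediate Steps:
$- \frac{29953}{9857 + 3211} - \frac{4919}{14562} = - \frac{29953}{13068} - \frac{4919}{14562} = \left(-29953\right) \frac{1}{13068} - \frac{4919}{14562} = - \frac{2723}{1188} - \frac{4919}{14562} = - \frac{2527561}{961092}$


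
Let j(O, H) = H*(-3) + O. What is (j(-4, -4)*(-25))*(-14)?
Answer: 2800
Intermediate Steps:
j(O, H) = O - 3*H (j(O, H) = -3*H + O = O - 3*H)
(j(-4, -4)*(-25))*(-14) = ((-4 - 3*(-4))*(-25))*(-14) = ((-4 + 12)*(-25))*(-14) = (8*(-25))*(-14) = -200*(-14) = 2800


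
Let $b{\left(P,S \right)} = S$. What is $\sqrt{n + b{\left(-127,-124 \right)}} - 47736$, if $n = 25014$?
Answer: $-47736 + \sqrt{24890} \approx -47578.0$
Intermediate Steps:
$\sqrt{n + b{\left(-127,-124 \right)}} - 47736 = \sqrt{25014 - 124} - 47736 = \sqrt{24890} - 47736 = -47736 + \sqrt{24890}$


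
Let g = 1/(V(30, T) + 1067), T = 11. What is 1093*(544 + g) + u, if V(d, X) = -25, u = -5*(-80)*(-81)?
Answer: 585805157/1042 ≈ 5.6219e+5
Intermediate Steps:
u = -32400 (u = 400*(-81) = -32400)
g = 1/1042 (g = 1/(-25 + 1067) = 1/1042 ≈ 0.00095969)
1093*(544 + g) + u = 1093*(544 + 1/1042) - 32400 = 1093*(566849/1042) - 32400 = 619565957/1042 - 32400 = 585805157/1042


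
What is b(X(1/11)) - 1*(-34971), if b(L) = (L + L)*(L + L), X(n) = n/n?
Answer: 34975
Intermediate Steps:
X(n) = 1
b(L) = 4*L**2 (b(L) = (2*L)*(2*L) = 4*L**2)
b(X(1/11)) - 1*(-34971) = 4*1**2 - 1*(-34971) = 4*1 + 34971 = 4 + 34971 = 34975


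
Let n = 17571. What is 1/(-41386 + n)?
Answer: -1/23815 ≈ -4.1990e-5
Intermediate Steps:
1/(-41386 + n) = 1/(-41386 + 17571) = 1/(-23815) = -1/23815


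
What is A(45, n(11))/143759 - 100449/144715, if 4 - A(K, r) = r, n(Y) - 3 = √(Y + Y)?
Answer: -14440303076/20804083685 - √22/143759 ≈ -0.69414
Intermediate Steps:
n(Y) = 3 + √2*√Y (n(Y) = 3 + √(Y + Y) = 3 + √(2*Y) = 3 + √2*√Y)
A(K, r) = 4 - r
A(45, n(11))/143759 - 100449/144715 = (4 - (3 + √2*√11))/143759 - 100449/144715 = (4 - (3 + √22))*(1/143759) - 100449*1/144715 = (4 + (-3 - √22))*(1/143759) - 100449/144715 = (1 - √22)*(1/143759) - 100449/144715 = (1/143759 - √22/143759) - 100449/144715 = -14440303076/20804083685 - √22/143759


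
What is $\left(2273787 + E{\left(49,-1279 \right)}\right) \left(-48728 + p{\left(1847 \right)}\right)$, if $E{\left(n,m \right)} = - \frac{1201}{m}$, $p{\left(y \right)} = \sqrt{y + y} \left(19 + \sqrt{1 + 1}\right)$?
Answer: $- \frac{141709540387472}{1279} + \frac{5816349548 \sqrt{1847}}{1279} + \frac{55255320706 \sqrt{3694}}{1279} \approx -1.0798 \cdot 10^{11}$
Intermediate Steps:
$p{\left(y \right)} = \sqrt{2} \sqrt{y} \left(19 + \sqrt{2}\right)$ ($p{\left(y \right)} = \sqrt{2 y} \left(19 + \sqrt{2}\right) = \sqrt{2} \sqrt{y} \left(19 + \sqrt{2}\right)$)
$\left(2273787 + E{\left(49,-1279 \right)}\right) \left(-48728 + p{\left(1847 \right)}\right) = \left(2273787 - \frac{1201}{-1279}\right) \left(-48728 + \sqrt{1847} \left(2 + 19 \sqrt{2}\right)\right) = \left(2273787 - - \frac{1201}{1279}\right) \left(-48728 + \sqrt{1847} \left(2 + 19 \sqrt{2}\right)\right) = \left(2273787 + \frac{1201}{1279}\right) \left(-48728 + \sqrt{1847} \left(2 + 19 \sqrt{2}\right)\right) = \frac{2908174774 \left(-48728 + \sqrt{1847} \left(2 + 19 \sqrt{2}\right)\right)}{1279} = - \frac{141709540387472}{1279} + \frac{2908174774 \sqrt{1847} \left(2 + 19 \sqrt{2}\right)}{1279}$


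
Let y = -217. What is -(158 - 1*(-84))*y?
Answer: 52514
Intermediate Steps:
-(158 - 1*(-84))*y = -(158 - 1*(-84))*(-217) = -(158 + 84)*(-217) = -242*(-217) = -1*(-52514) = 52514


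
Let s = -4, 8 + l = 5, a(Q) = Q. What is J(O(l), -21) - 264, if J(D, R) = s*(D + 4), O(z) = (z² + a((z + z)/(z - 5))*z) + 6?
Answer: -331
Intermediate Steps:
l = -3 (l = -8 + 5 = -3)
O(z) = 6 + z² + 2*z²/(-5 + z) (O(z) = (z² + ((z + z)/(z - 5))*z) + 6 = (z² + ((2*z)/(-5 + z))*z) + 6 = (z² + (2*z/(-5 + z))*z) + 6 = (z² + 2*z²/(-5 + z)) + 6 = 6 + z² + 2*z²/(-5 + z))
J(D, R) = -16 - 4*D (J(D, R) = -4*(D + 4) = -4*(4 + D) = -16 - 4*D)
J(O(l), -21) - 264 = (-16 - 4*(2*(-3)² + (-5 - 3)*(6 + (-3)²))/(-5 - 3)) - 264 = (-16 - 4*(2*9 - 8*(6 + 9))/(-8)) - 264 = (-16 - (-1)*(18 - 8*15)/2) - 264 = (-16 - (-1)*(18 - 120)/2) - 264 = (-16 - (-1)*(-102)/2) - 264 = (-16 - 4*51/4) - 264 = (-16 - 51) - 264 = -67 - 264 = -331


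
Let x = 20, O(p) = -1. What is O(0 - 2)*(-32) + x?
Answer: 52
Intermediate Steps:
O(0 - 2)*(-32) + x = -1*(-32) + 20 = 32 + 20 = 52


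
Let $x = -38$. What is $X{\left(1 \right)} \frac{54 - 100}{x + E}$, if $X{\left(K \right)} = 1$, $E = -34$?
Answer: $\frac{23}{36} \approx 0.63889$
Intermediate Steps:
$X{\left(1 \right)} \frac{54 - 100}{x + E} = 1 \frac{54 - 100}{-38 - 34} = 1 \left(- \frac{46}{-72}\right) = 1 \left(\left(-46\right) \left(- \frac{1}{72}\right)\right) = 1 \cdot \frac{23}{36} = \frac{23}{36}$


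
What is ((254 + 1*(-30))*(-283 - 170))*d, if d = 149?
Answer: -15119328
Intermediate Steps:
((254 + 1*(-30))*(-283 - 170))*d = ((254 + 1*(-30))*(-283 - 170))*149 = ((254 - 30)*(-453))*149 = (224*(-453))*149 = -101472*149 = -15119328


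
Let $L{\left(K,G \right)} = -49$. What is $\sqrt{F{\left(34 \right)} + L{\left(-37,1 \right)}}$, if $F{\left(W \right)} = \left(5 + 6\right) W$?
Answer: $5 \sqrt{13} \approx 18.028$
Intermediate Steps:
$F{\left(W \right)} = 11 W$
$\sqrt{F{\left(34 \right)} + L{\left(-37,1 \right)}} = \sqrt{11 \cdot 34 - 49} = \sqrt{374 - 49} = \sqrt{325} = 5 \sqrt{13}$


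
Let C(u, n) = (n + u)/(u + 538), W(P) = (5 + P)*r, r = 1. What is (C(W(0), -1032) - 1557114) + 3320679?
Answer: 957614768/543 ≈ 1.7636e+6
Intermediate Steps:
W(P) = 5 + P (W(P) = (5 + P)*1 = 5 + P)
C(u, n) = (n + u)/(538 + u)
(C(W(0), -1032) - 1557114) + 3320679 = ((-1032 + (5 + 0))/(538 + (5 + 0)) - 1557114) + 3320679 = ((-1032 + 5)/(538 + 5) - 1557114) + 3320679 = (-1027/543 - 1557114) + 3320679 = -845513929/543 + 3320679 = 957614768/543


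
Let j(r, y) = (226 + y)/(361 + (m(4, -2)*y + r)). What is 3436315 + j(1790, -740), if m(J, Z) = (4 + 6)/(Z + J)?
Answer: 5322852449/1549 ≈ 3.4363e+6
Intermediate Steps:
m(J, Z) = 10/(J + Z)
j(r, y) = (226 + y)/(361 + r + 5*y) (j(r, y) = (226 + y)/(361 + ((10/(4 - 2))*y + r)) = (226 + y)/(361 + ((10/2)*y + r)) = (226 + y)/(361 + ((10*(½))*y + r)) = (226 + y)/(361 + (5*y + r)) = (226 + y)/(361 + (r + 5*y)) = (226 + y)/(361 + r + 5*y))
3436315 + j(1790, -740) = 3436315 + (226 - 740)/(361 + 1790 + 5*(-740)) = 3436315 - 514/(361 + 1790 - 3700) = 3436315 - 514/(-1549) = 3436315 - 1/1549*(-514) = 3436315 + 514/1549 = 5322852449/1549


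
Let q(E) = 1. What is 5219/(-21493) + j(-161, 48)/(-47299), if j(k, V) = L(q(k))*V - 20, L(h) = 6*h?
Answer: -252613605/1016597407 ≈ -0.24849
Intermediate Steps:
j(k, V) = -20 + 6*V (j(k, V) = (6*1)*V - 20 = 6*V - 20 = -20 + 6*V)
5219/(-21493) + j(-161, 48)/(-47299) = 5219/(-21493) + (-20 + 6*48)/(-47299) = 5219*(-1/21493) + (-20 + 288)*(-1/47299) = -5219/21493 + 268*(-1/47299) = -5219/21493 - 268/47299 = -252613605/1016597407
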